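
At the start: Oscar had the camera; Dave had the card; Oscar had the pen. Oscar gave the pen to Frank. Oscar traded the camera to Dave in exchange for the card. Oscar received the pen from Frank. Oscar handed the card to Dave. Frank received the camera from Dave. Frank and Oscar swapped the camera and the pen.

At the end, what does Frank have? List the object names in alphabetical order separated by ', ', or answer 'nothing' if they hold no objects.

Tracking all object holders:
Start: camera:Oscar, card:Dave, pen:Oscar
Event 1 (give pen: Oscar -> Frank). State: camera:Oscar, card:Dave, pen:Frank
Event 2 (swap camera<->card: now camera:Dave, card:Oscar). State: camera:Dave, card:Oscar, pen:Frank
Event 3 (give pen: Frank -> Oscar). State: camera:Dave, card:Oscar, pen:Oscar
Event 4 (give card: Oscar -> Dave). State: camera:Dave, card:Dave, pen:Oscar
Event 5 (give camera: Dave -> Frank). State: camera:Frank, card:Dave, pen:Oscar
Event 6 (swap camera<->pen: now camera:Oscar, pen:Frank). State: camera:Oscar, card:Dave, pen:Frank

Final state: camera:Oscar, card:Dave, pen:Frank
Frank holds: pen.

Answer: pen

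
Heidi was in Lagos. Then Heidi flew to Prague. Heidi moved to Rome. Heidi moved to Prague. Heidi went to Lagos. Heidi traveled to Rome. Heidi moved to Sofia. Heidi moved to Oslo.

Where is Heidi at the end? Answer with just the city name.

Tracking Heidi's location:
Start: Heidi is in Lagos.
After move 1: Lagos -> Prague. Heidi is in Prague.
After move 2: Prague -> Rome. Heidi is in Rome.
After move 3: Rome -> Prague. Heidi is in Prague.
After move 4: Prague -> Lagos. Heidi is in Lagos.
After move 5: Lagos -> Rome. Heidi is in Rome.
After move 6: Rome -> Sofia. Heidi is in Sofia.
After move 7: Sofia -> Oslo. Heidi is in Oslo.

Answer: Oslo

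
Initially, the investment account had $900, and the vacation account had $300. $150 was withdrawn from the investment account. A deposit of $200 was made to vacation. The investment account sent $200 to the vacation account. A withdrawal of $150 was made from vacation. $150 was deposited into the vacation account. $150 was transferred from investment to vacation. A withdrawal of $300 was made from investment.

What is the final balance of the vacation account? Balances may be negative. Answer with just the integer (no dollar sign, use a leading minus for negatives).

Tracking account balances step by step:
Start: investment=900, vacation=300
Event 1 (withdraw 150 from investment): investment: 900 - 150 = 750. Balances: investment=750, vacation=300
Event 2 (deposit 200 to vacation): vacation: 300 + 200 = 500. Balances: investment=750, vacation=500
Event 3 (transfer 200 investment -> vacation): investment: 750 - 200 = 550, vacation: 500 + 200 = 700. Balances: investment=550, vacation=700
Event 4 (withdraw 150 from vacation): vacation: 700 - 150 = 550. Balances: investment=550, vacation=550
Event 5 (deposit 150 to vacation): vacation: 550 + 150 = 700. Balances: investment=550, vacation=700
Event 6 (transfer 150 investment -> vacation): investment: 550 - 150 = 400, vacation: 700 + 150 = 850. Balances: investment=400, vacation=850
Event 7 (withdraw 300 from investment): investment: 400 - 300 = 100. Balances: investment=100, vacation=850

Final balance of vacation: 850

Answer: 850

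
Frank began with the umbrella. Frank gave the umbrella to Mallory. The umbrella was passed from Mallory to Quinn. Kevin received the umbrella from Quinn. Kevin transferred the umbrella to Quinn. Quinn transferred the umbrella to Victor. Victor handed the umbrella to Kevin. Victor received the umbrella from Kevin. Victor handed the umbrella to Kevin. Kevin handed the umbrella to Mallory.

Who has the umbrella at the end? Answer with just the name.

Answer: Mallory

Derivation:
Tracking the umbrella through each event:
Start: Frank has the umbrella.
After event 1: Mallory has the umbrella.
After event 2: Quinn has the umbrella.
After event 3: Kevin has the umbrella.
After event 4: Quinn has the umbrella.
After event 5: Victor has the umbrella.
After event 6: Kevin has the umbrella.
After event 7: Victor has the umbrella.
After event 8: Kevin has the umbrella.
After event 9: Mallory has the umbrella.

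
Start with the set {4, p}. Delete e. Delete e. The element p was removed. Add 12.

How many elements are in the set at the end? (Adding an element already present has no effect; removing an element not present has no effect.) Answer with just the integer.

Answer: 2

Derivation:
Tracking the set through each operation:
Start: {4, p}
Event 1 (remove e): not present, no change. Set: {4, p}
Event 2 (remove e): not present, no change. Set: {4, p}
Event 3 (remove p): removed. Set: {4}
Event 4 (add 12): added. Set: {12, 4}

Final set: {12, 4} (size 2)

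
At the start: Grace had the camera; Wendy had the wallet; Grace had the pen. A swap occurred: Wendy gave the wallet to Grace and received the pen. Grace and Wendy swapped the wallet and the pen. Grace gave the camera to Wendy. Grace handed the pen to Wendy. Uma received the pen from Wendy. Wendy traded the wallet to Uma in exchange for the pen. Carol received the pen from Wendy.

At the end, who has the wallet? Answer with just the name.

Tracking all object holders:
Start: camera:Grace, wallet:Wendy, pen:Grace
Event 1 (swap wallet<->pen: now wallet:Grace, pen:Wendy). State: camera:Grace, wallet:Grace, pen:Wendy
Event 2 (swap wallet<->pen: now wallet:Wendy, pen:Grace). State: camera:Grace, wallet:Wendy, pen:Grace
Event 3 (give camera: Grace -> Wendy). State: camera:Wendy, wallet:Wendy, pen:Grace
Event 4 (give pen: Grace -> Wendy). State: camera:Wendy, wallet:Wendy, pen:Wendy
Event 5 (give pen: Wendy -> Uma). State: camera:Wendy, wallet:Wendy, pen:Uma
Event 6 (swap wallet<->pen: now wallet:Uma, pen:Wendy). State: camera:Wendy, wallet:Uma, pen:Wendy
Event 7 (give pen: Wendy -> Carol). State: camera:Wendy, wallet:Uma, pen:Carol

Final state: camera:Wendy, wallet:Uma, pen:Carol
The wallet is held by Uma.

Answer: Uma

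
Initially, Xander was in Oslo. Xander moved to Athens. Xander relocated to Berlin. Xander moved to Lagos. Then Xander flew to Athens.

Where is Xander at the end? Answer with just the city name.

Answer: Athens

Derivation:
Tracking Xander's location:
Start: Xander is in Oslo.
After move 1: Oslo -> Athens. Xander is in Athens.
After move 2: Athens -> Berlin. Xander is in Berlin.
After move 3: Berlin -> Lagos. Xander is in Lagos.
After move 4: Lagos -> Athens. Xander is in Athens.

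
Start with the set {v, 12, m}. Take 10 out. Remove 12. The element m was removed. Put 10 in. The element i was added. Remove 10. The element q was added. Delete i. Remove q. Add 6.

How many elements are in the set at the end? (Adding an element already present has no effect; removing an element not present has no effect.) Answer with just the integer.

Tracking the set through each operation:
Start: {12, m, v}
Event 1 (remove 10): not present, no change. Set: {12, m, v}
Event 2 (remove 12): removed. Set: {m, v}
Event 3 (remove m): removed. Set: {v}
Event 4 (add 10): added. Set: {10, v}
Event 5 (add i): added. Set: {10, i, v}
Event 6 (remove 10): removed. Set: {i, v}
Event 7 (add q): added. Set: {i, q, v}
Event 8 (remove i): removed. Set: {q, v}
Event 9 (remove q): removed. Set: {v}
Event 10 (add 6): added. Set: {6, v}

Final set: {6, v} (size 2)

Answer: 2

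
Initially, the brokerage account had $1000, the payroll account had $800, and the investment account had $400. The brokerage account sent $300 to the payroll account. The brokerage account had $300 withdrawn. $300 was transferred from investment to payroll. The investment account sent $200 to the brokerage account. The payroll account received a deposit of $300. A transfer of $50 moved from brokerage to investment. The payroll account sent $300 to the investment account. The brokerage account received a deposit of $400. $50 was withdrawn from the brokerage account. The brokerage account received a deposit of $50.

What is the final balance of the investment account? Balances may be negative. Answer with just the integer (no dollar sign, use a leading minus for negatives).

Tracking account balances step by step:
Start: brokerage=1000, payroll=800, investment=400
Event 1 (transfer 300 brokerage -> payroll): brokerage: 1000 - 300 = 700, payroll: 800 + 300 = 1100. Balances: brokerage=700, payroll=1100, investment=400
Event 2 (withdraw 300 from brokerage): brokerage: 700 - 300 = 400. Balances: brokerage=400, payroll=1100, investment=400
Event 3 (transfer 300 investment -> payroll): investment: 400 - 300 = 100, payroll: 1100 + 300 = 1400. Balances: brokerage=400, payroll=1400, investment=100
Event 4 (transfer 200 investment -> brokerage): investment: 100 - 200 = -100, brokerage: 400 + 200 = 600. Balances: brokerage=600, payroll=1400, investment=-100
Event 5 (deposit 300 to payroll): payroll: 1400 + 300 = 1700. Balances: brokerage=600, payroll=1700, investment=-100
Event 6 (transfer 50 brokerage -> investment): brokerage: 600 - 50 = 550, investment: -100 + 50 = -50. Balances: brokerage=550, payroll=1700, investment=-50
Event 7 (transfer 300 payroll -> investment): payroll: 1700 - 300 = 1400, investment: -50 + 300 = 250. Balances: brokerage=550, payroll=1400, investment=250
Event 8 (deposit 400 to brokerage): brokerage: 550 + 400 = 950. Balances: brokerage=950, payroll=1400, investment=250
Event 9 (withdraw 50 from brokerage): brokerage: 950 - 50 = 900. Balances: brokerage=900, payroll=1400, investment=250
Event 10 (deposit 50 to brokerage): brokerage: 900 + 50 = 950. Balances: brokerage=950, payroll=1400, investment=250

Final balance of investment: 250

Answer: 250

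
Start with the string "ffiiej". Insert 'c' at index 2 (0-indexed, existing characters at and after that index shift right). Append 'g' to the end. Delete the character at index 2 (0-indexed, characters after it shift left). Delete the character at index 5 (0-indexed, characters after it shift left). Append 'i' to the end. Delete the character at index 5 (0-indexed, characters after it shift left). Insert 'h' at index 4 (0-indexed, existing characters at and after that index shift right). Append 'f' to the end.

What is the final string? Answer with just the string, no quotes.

Applying each edit step by step:
Start: "ffiiej"
Op 1 (insert 'c' at idx 2): "ffiiej" -> "ffciiej"
Op 2 (append 'g'): "ffciiej" -> "ffciiejg"
Op 3 (delete idx 2 = 'c'): "ffciiejg" -> "ffiiejg"
Op 4 (delete idx 5 = 'j'): "ffiiejg" -> "ffiieg"
Op 5 (append 'i'): "ffiieg" -> "ffiiegi"
Op 6 (delete idx 5 = 'g'): "ffiiegi" -> "ffiiei"
Op 7 (insert 'h' at idx 4): "ffiiei" -> "ffiihei"
Op 8 (append 'f'): "ffiihei" -> "ffiiheif"

Answer: ffiiheif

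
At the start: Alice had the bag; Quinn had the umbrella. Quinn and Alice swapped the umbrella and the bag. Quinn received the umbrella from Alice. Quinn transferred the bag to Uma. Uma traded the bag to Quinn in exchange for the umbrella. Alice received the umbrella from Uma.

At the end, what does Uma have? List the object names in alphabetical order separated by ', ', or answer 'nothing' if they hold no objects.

Tracking all object holders:
Start: bag:Alice, umbrella:Quinn
Event 1 (swap umbrella<->bag: now umbrella:Alice, bag:Quinn). State: bag:Quinn, umbrella:Alice
Event 2 (give umbrella: Alice -> Quinn). State: bag:Quinn, umbrella:Quinn
Event 3 (give bag: Quinn -> Uma). State: bag:Uma, umbrella:Quinn
Event 4 (swap bag<->umbrella: now bag:Quinn, umbrella:Uma). State: bag:Quinn, umbrella:Uma
Event 5 (give umbrella: Uma -> Alice). State: bag:Quinn, umbrella:Alice

Final state: bag:Quinn, umbrella:Alice
Uma holds: (nothing).

Answer: nothing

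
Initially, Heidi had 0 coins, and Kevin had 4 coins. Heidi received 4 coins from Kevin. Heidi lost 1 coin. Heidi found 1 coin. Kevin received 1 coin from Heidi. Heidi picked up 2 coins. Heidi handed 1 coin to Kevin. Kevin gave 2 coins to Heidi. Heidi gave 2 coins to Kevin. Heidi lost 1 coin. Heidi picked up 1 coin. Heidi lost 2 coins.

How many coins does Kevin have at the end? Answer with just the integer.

Answer: 2

Derivation:
Tracking counts step by step:
Start: Heidi=0, Kevin=4
Event 1 (Kevin -> Heidi, 4): Kevin: 4 -> 0, Heidi: 0 -> 4. State: Heidi=4, Kevin=0
Event 2 (Heidi -1): Heidi: 4 -> 3. State: Heidi=3, Kevin=0
Event 3 (Heidi +1): Heidi: 3 -> 4. State: Heidi=4, Kevin=0
Event 4 (Heidi -> Kevin, 1): Heidi: 4 -> 3, Kevin: 0 -> 1. State: Heidi=3, Kevin=1
Event 5 (Heidi +2): Heidi: 3 -> 5. State: Heidi=5, Kevin=1
Event 6 (Heidi -> Kevin, 1): Heidi: 5 -> 4, Kevin: 1 -> 2. State: Heidi=4, Kevin=2
Event 7 (Kevin -> Heidi, 2): Kevin: 2 -> 0, Heidi: 4 -> 6. State: Heidi=6, Kevin=0
Event 8 (Heidi -> Kevin, 2): Heidi: 6 -> 4, Kevin: 0 -> 2. State: Heidi=4, Kevin=2
Event 9 (Heidi -1): Heidi: 4 -> 3. State: Heidi=3, Kevin=2
Event 10 (Heidi +1): Heidi: 3 -> 4. State: Heidi=4, Kevin=2
Event 11 (Heidi -2): Heidi: 4 -> 2. State: Heidi=2, Kevin=2

Kevin's final count: 2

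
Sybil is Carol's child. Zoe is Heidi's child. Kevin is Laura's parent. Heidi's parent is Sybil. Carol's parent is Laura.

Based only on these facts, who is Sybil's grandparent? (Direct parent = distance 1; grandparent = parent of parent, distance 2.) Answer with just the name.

Reconstructing the parent chain from the given facts:
  Kevin -> Laura -> Carol -> Sybil -> Heidi -> Zoe
(each arrow means 'parent of the next')
Positions in the chain (0 = top):
  position of Kevin: 0
  position of Laura: 1
  position of Carol: 2
  position of Sybil: 3
  position of Heidi: 4
  position of Zoe: 5

Sybil is at position 3; the grandparent is 2 steps up the chain, i.e. position 1: Laura.

Answer: Laura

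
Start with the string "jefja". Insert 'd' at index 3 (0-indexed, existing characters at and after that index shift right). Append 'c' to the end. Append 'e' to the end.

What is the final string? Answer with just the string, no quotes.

Answer: jefdjace

Derivation:
Applying each edit step by step:
Start: "jefja"
Op 1 (insert 'd' at idx 3): "jefja" -> "jefdja"
Op 2 (append 'c'): "jefdja" -> "jefdjac"
Op 3 (append 'e'): "jefdjac" -> "jefdjace"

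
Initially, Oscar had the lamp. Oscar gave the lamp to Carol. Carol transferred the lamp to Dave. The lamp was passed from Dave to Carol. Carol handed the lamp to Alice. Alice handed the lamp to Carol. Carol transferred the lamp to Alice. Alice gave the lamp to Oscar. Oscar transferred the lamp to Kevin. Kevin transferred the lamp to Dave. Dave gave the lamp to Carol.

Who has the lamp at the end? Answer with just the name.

Tracking the lamp through each event:
Start: Oscar has the lamp.
After event 1: Carol has the lamp.
After event 2: Dave has the lamp.
After event 3: Carol has the lamp.
After event 4: Alice has the lamp.
After event 5: Carol has the lamp.
After event 6: Alice has the lamp.
After event 7: Oscar has the lamp.
After event 8: Kevin has the lamp.
After event 9: Dave has the lamp.
After event 10: Carol has the lamp.

Answer: Carol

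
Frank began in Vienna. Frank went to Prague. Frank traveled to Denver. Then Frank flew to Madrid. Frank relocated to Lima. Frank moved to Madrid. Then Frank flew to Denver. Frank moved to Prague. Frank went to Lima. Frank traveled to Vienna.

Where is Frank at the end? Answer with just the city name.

Answer: Vienna

Derivation:
Tracking Frank's location:
Start: Frank is in Vienna.
After move 1: Vienna -> Prague. Frank is in Prague.
After move 2: Prague -> Denver. Frank is in Denver.
After move 3: Denver -> Madrid. Frank is in Madrid.
After move 4: Madrid -> Lima. Frank is in Lima.
After move 5: Lima -> Madrid. Frank is in Madrid.
After move 6: Madrid -> Denver. Frank is in Denver.
After move 7: Denver -> Prague. Frank is in Prague.
After move 8: Prague -> Lima. Frank is in Lima.
After move 9: Lima -> Vienna. Frank is in Vienna.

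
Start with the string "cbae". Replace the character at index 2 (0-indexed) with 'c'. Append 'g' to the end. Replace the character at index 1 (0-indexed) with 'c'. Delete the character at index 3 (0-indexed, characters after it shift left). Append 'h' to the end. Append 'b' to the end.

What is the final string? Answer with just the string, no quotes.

Applying each edit step by step:
Start: "cbae"
Op 1 (replace idx 2: 'a' -> 'c'): "cbae" -> "cbce"
Op 2 (append 'g'): "cbce" -> "cbceg"
Op 3 (replace idx 1: 'b' -> 'c'): "cbceg" -> "ccceg"
Op 4 (delete idx 3 = 'e'): "ccceg" -> "cccg"
Op 5 (append 'h'): "cccg" -> "cccgh"
Op 6 (append 'b'): "cccgh" -> "cccghb"

Answer: cccghb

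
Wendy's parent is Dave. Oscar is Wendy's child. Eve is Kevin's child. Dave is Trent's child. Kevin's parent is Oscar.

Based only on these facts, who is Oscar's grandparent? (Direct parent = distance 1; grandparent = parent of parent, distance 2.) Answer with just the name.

Answer: Dave

Derivation:
Reconstructing the parent chain from the given facts:
  Trent -> Dave -> Wendy -> Oscar -> Kevin -> Eve
(each arrow means 'parent of the next')
Positions in the chain (0 = top):
  position of Trent: 0
  position of Dave: 1
  position of Wendy: 2
  position of Oscar: 3
  position of Kevin: 4
  position of Eve: 5

Oscar is at position 3; the grandparent is 2 steps up the chain, i.e. position 1: Dave.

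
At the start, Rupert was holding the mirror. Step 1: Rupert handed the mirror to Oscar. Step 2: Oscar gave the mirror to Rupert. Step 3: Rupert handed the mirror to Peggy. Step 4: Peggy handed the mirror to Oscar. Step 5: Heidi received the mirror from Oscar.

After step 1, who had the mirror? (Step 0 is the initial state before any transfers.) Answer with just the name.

Answer: Oscar

Derivation:
Tracking the mirror holder through step 1:
After step 0 (start): Rupert
After step 1: Oscar

At step 1, the holder is Oscar.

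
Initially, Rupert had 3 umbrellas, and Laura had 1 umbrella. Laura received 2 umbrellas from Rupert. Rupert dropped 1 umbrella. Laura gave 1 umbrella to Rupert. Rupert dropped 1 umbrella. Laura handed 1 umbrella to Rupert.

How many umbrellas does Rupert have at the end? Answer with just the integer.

Tracking counts step by step:
Start: Rupert=3, Laura=1
Event 1 (Rupert -> Laura, 2): Rupert: 3 -> 1, Laura: 1 -> 3. State: Rupert=1, Laura=3
Event 2 (Rupert -1): Rupert: 1 -> 0. State: Rupert=0, Laura=3
Event 3 (Laura -> Rupert, 1): Laura: 3 -> 2, Rupert: 0 -> 1. State: Rupert=1, Laura=2
Event 4 (Rupert -1): Rupert: 1 -> 0. State: Rupert=0, Laura=2
Event 5 (Laura -> Rupert, 1): Laura: 2 -> 1, Rupert: 0 -> 1. State: Rupert=1, Laura=1

Rupert's final count: 1

Answer: 1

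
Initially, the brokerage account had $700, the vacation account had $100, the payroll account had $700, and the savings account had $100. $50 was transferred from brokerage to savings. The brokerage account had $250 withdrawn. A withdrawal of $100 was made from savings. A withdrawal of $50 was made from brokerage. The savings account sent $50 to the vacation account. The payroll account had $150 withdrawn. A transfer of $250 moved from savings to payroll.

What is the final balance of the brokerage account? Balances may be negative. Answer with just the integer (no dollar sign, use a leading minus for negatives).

Answer: 350

Derivation:
Tracking account balances step by step:
Start: brokerage=700, vacation=100, payroll=700, savings=100
Event 1 (transfer 50 brokerage -> savings): brokerage: 700 - 50 = 650, savings: 100 + 50 = 150. Balances: brokerage=650, vacation=100, payroll=700, savings=150
Event 2 (withdraw 250 from brokerage): brokerage: 650 - 250 = 400. Balances: brokerage=400, vacation=100, payroll=700, savings=150
Event 3 (withdraw 100 from savings): savings: 150 - 100 = 50. Balances: brokerage=400, vacation=100, payroll=700, savings=50
Event 4 (withdraw 50 from brokerage): brokerage: 400 - 50 = 350. Balances: brokerage=350, vacation=100, payroll=700, savings=50
Event 5 (transfer 50 savings -> vacation): savings: 50 - 50 = 0, vacation: 100 + 50 = 150. Balances: brokerage=350, vacation=150, payroll=700, savings=0
Event 6 (withdraw 150 from payroll): payroll: 700 - 150 = 550. Balances: brokerage=350, vacation=150, payroll=550, savings=0
Event 7 (transfer 250 savings -> payroll): savings: 0 - 250 = -250, payroll: 550 + 250 = 800. Balances: brokerage=350, vacation=150, payroll=800, savings=-250

Final balance of brokerage: 350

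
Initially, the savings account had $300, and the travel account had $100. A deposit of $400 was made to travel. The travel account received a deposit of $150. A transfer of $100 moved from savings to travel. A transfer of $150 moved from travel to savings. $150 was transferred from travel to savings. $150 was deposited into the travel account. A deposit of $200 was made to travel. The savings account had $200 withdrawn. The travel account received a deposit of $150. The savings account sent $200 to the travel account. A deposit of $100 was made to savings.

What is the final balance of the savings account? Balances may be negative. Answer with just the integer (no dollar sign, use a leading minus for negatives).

Answer: 200

Derivation:
Tracking account balances step by step:
Start: savings=300, travel=100
Event 1 (deposit 400 to travel): travel: 100 + 400 = 500. Balances: savings=300, travel=500
Event 2 (deposit 150 to travel): travel: 500 + 150 = 650. Balances: savings=300, travel=650
Event 3 (transfer 100 savings -> travel): savings: 300 - 100 = 200, travel: 650 + 100 = 750. Balances: savings=200, travel=750
Event 4 (transfer 150 travel -> savings): travel: 750 - 150 = 600, savings: 200 + 150 = 350. Balances: savings=350, travel=600
Event 5 (transfer 150 travel -> savings): travel: 600 - 150 = 450, savings: 350 + 150 = 500. Balances: savings=500, travel=450
Event 6 (deposit 150 to travel): travel: 450 + 150 = 600. Balances: savings=500, travel=600
Event 7 (deposit 200 to travel): travel: 600 + 200 = 800. Balances: savings=500, travel=800
Event 8 (withdraw 200 from savings): savings: 500 - 200 = 300. Balances: savings=300, travel=800
Event 9 (deposit 150 to travel): travel: 800 + 150 = 950. Balances: savings=300, travel=950
Event 10 (transfer 200 savings -> travel): savings: 300 - 200 = 100, travel: 950 + 200 = 1150. Balances: savings=100, travel=1150
Event 11 (deposit 100 to savings): savings: 100 + 100 = 200. Balances: savings=200, travel=1150

Final balance of savings: 200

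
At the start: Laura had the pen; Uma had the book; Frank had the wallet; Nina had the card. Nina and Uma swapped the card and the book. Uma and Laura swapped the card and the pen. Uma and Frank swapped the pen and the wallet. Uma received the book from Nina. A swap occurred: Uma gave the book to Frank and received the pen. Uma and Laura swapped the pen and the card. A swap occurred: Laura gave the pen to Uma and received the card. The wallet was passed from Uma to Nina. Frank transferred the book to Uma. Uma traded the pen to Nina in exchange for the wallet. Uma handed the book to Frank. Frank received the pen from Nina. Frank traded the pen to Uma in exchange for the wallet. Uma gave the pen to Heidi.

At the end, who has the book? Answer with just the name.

Answer: Frank

Derivation:
Tracking all object holders:
Start: pen:Laura, book:Uma, wallet:Frank, card:Nina
Event 1 (swap card<->book: now card:Uma, book:Nina). State: pen:Laura, book:Nina, wallet:Frank, card:Uma
Event 2 (swap card<->pen: now card:Laura, pen:Uma). State: pen:Uma, book:Nina, wallet:Frank, card:Laura
Event 3 (swap pen<->wallet: now pen:Frank, wallet:Uma). State: pen:Frank, book:Nina, wallet:Uma, card:Laura
Event 4 (give book: Nina -> Uma). State: pen:Frank, book:Uma, wallet:Uma, card:Laura
Event 5 (swap book<->pen: now book:Frank, pen:Uma). State: pen:Uma, book:Frank, wallet:Uma, card:Laura
Event 6 (swap pen<->card: now pen:Laura, card:Uma). State: pen:Laura, book:Frank, wallet:Uma, card:Uma
Event 7 (swap pen<->card: now pen:Uma, card:Laura). State: pen:Uma, book:Frank, wallet:Uma, card:Laura
Event 8 (give wallet: Uma -> Nina). State: pen:Uma, book:Frank, wallet:Nina, card:Laura
Event 9 (give book: Frank -> Uma). State: pen:Uma, book:Uma, wallet:Nina, card:Laura
Event 10 (swap pen<->wallet: now pen:Nina, wallet:Uma). State: pen:Nina, book:Uma, wallet:Uma, card:Laura
Event 11 (give book: Uma -> Frank). State: pen:Nina, book:Frank, wallet:Uma, card:Laura
Event 12 (give pen: Nina -> Frank). State: pen:Frank, book:Frank, wallet:Uma, card:Laura
Event 13 (swap pen<->wallet: now pen:Uma, wallet:Frank). State: pen:Uma, book:Frank, wallet:Frank, card:Laura
Event 14 (give pen: Uma -> Heidi). State: pen:Heidi, book:Frank, wallet:Frank, card:Laura

Final state: pen:Heidi, book:Frank, wallet:Frank, card:Laura
The book is held by Frank.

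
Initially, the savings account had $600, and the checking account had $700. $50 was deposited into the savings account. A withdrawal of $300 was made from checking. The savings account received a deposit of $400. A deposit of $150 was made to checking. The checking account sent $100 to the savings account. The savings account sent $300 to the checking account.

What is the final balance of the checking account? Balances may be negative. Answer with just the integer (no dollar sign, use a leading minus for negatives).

Answer: 750

Derivation:
Tracking account balances step by step:
Start: savings=600, checking=700
Event 1 (deposit 50 to savings): savings: 600 + 50 = 650. Balances: savings=650, checking=700
Event 2 (withdraw 300 from checking): checking: 700 - 300 = 400. Balances: savings=650, checking=400
Event 3 (deposit 400 to savings): savings: 650 + 400 = 1050. Balances: savings=1050, checking=400
Event 4 (deposit 150 to checking): checking: 400 + 150 = 550. Balances: savings=1050, checking=550
Event 5 (transfer 100 checking -> savings): checking: 550 - 100 = 450, savings: 1050 + 100 = 1150. Balances: savings=1150, checking=450
Event 6 (transfer 300 savings -> checking): savings: 1150 - 300 = 850, checking: 450 + 300 = 750. Balances: savings=850, checking=750

Final balance of checking: 750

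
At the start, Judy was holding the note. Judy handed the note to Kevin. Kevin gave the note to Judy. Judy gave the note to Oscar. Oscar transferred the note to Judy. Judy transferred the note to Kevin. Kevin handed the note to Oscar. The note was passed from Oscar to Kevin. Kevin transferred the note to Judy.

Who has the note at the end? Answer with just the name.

Answer: Judy

Derivation:
Tracking the note through each event:
Start: Judy has the note.
After event 1: Kevin has the note.
After event 2: Judy has the note.
After event 3: Oscar has the note.
After event 4: Judy has the note.
After event 5: Kevin has the note.
After event 6: Oscar has the note.
After event 7: Kevin has the note.
After event 8: Judy has the note.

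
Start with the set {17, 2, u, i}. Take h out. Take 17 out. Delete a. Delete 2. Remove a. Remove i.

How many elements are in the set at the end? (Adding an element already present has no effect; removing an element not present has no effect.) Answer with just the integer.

Answer: 1

Derivation:
Tracking the set through each operation:
Start: {17, 2, i, u}
Event 1 (remove h): not present, no change. Set: {17, 2, i, u}
Event 2 (remove 17): removed. Set: {2, i, u}
Event 3 (remove a): not present, no change. Set: {2, i, u}
Event 4 (remove 2): removed. Set: {i, u}
Event 5 (remove a): not present, no change. Set: {i, u}
Event 6 (remove i): removed. Set: {u}

Final set: {u} (size 1)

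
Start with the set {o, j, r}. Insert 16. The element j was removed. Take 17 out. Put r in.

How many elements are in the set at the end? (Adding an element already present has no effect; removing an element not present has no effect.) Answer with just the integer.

Tracking the set through each operation:
Start: {j, o, r}
Event 1 (add 16): added. Set: {16, j, o, r}
Event 2 (remove j): removed. Set: {16, o, r}
Event 3 (remove 17): not present, no change. Set: {16, o, r}
Event 4 (add r): already present, no change. Set: {16, o, r}

Final set: {16, o, r} (size 3)

Answer: 3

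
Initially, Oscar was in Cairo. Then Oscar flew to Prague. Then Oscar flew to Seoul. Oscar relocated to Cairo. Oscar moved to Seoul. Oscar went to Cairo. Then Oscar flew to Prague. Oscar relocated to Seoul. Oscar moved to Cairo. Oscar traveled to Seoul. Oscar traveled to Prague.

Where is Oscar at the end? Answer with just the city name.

Answer: Prague

Derivation:
Tracking Oscar's location:
Start: Oscar is in Cairo.
After move 1: Cairo -> Prague. Oscar is in Prague.
After move 2: Prague -> Seoul. Oscar is in Seoul.
After move 3: Seoul -> Cairo. Oscar is in Cairo.
After move 4: Cairo -> Seoul. Oscar is in Seoul.
After move 5: Seoul -> Cairo. Oscar is in Cairo.
After move 6: Cairo -> Prague. Oscar is in Prague.
After move 7: Prague -> Seoul. Oscar is in Seoul.
After move 8: Seoul -> Cairo. Oscar is in Cairo.
After move 9: Cairo -> Seoul. Oscar is in Seoul.
After move 10: Seoul -> Prague. Oscar is in Prague.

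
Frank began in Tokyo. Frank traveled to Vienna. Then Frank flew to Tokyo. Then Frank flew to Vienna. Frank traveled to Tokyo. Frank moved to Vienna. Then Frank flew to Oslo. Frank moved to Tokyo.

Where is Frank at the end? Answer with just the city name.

Tracking Frank's location:
Start: Frank is in Tokyo.
After move 1: Tokyo -> Vienna. Frank is in Vienna.
After move 2: Vienna -> Tokyo. Frank is in Tokyo.
After move 3: Tokyo -> Vienna. Frank is in Vienna.
After move 4: Vienna -> Tokyo. Frank is in Tokyo.
After move 5: Tokyo -> Vienna. Frank is in Vienna.
After move 6: Vienna -> Oslo. Frank is in Oslo.
After move 7: Oslo -> Tokyo. Frank is in Tokyo.

Answer: Tokyo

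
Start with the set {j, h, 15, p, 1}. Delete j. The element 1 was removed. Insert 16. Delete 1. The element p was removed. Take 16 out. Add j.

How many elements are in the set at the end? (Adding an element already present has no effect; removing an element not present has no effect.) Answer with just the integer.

Tracking the set through each operation:
Start: {1, 15, h, j, p}
Event 1 (remove j): removed. Set: {1, 15, h, p}
Event 2 (remove 1): removed. Set: {15, h, p}
Event 3 (add 16): added. Set: {15, 16, h, p}
Event 4 (remove 1): not present, no change. Set: {15, 16, h, p}
Event 5 (remove p): removed. Set: {15, 16, h}
Event 6 (remove 16): removed. Set: {15, h}
Event 7 (add j): added. Set: {15, h, j}

Final set: {15, h, j} (size 3)

Answer: 3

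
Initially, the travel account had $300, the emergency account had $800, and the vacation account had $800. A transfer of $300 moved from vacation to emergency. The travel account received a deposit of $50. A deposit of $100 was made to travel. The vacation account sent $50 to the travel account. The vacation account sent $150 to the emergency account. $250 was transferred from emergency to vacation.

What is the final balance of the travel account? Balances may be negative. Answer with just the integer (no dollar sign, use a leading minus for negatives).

Tracking account balances step by step:
Start: travel=300, emergency=800, vacation=800
Event 1 (transfer 300 vacation -> emergency): vacation: 800 - 300 = 500, emergency: 800 + 300 = 1100. Balances: travel=300, emergency=1100, vacation=500
Event 2 (deposit 50 to travel): travel: 300 + 50 = 350. Balances: travel=350, emergency=1100, vacation=500
Event 3 (deposit 100 to travel): travel: 350 + 100 = 450. Balances: travel=450, emergency=1100, vacation=500
Event 4 (transfer 50 vacation -> travel): vacation: 500 - 50 = 450, travel: 450 + 50 = 500. Balances: travel=500, emergency=1100, vacation=450
Event 5 (transfer 150 vacation -> emergency): vacation: 450 - 150 = 300, emergency: 1100 + 150 = 1250. Balances: travel=500, emergency=1250, vacation=300
Event 6 (transfer 250 emergency -> vacation): emergency: 1250 - 250 = 1000, vacation: 300 + 250 = 550. Balances: travel=500, emergency=1000, vacation=550

Final balance of travel: 500

Answer: 500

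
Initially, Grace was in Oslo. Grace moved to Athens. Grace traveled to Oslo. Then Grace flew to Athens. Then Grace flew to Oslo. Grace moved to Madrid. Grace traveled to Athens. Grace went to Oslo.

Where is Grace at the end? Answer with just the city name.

Answer: Oslo

Derivation:
Tracking Grace's location:
Start: Grace is in Oslo.
After move 1: Oslo -> Athens. Grace is in Athens.
After move 2: Athens -> Oslo. Grace is in Oslo.
After move 3: Oslo -> Athens. Grace is in Athens.
After move 4: Athens -> Oslo. Grace is in Oslo.
After move 5: Oslo -> Madrid. Grace is in Madrid.
After move 6: Madrid -> Athens. Grace is in Athens.
After move 7: Athens -> Oslo. Grace is in Oslo.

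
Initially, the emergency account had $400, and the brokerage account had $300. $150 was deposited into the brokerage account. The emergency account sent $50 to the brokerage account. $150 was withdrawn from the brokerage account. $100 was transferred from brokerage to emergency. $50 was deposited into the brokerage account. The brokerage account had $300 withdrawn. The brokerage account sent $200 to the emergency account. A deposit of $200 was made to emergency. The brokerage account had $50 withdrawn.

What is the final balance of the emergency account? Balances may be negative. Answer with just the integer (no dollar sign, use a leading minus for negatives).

Tracking account balances step by step:
Start: emergency=400, brokerage=300
Event 1 (deposit 150 to brokerage): brokerage: 300 + 150 = 450. Balances: emergency=400, brokerage=450
Event 2 (transfer 50 emergency -> brokerage): emergency: 400 - 50 = 350, brokerage: 450 + 50 = 500. Balances: emergency=350, brokerage=500
Event 3 (withdraw 150 from brokerage): brokerage: 500 - 150 = 350. Balances: emergency=350, brokerage=350
Event 4 (transfer 100 brokerage -> emergency): brokerage: 350 - 100 = 250, emergency: 350 + 100 = 450. Balances: emergency=450, brokerage=250
Event 5 (deposit 50 to brokerage): brokerage: 250 + 50 = 300. Balances: emergency=450, brokerage=300
Event 6 (withdraw 300 from brokerage): brokerage: 300 - 300 = 0. Balances: emergency=450, brokerage=0
Event 7 (transfer 200 brokerage -> emergency): brokerage: 0 - 200 = -200, emergency: 450 + 200 = 650. Balances: emergency=650, brokerage=-200
Event 8 (deposit 200 to emergency): emergency: 650 + 200 = 850. Balances: emergency=850, brokerage=-200
Event 9 (withdraw 50 from brokerage): brokerage: -200 - 50 = -250. Balances: emergency=850, brokerage=-250

Final balance of emergency: 850

Answer: 850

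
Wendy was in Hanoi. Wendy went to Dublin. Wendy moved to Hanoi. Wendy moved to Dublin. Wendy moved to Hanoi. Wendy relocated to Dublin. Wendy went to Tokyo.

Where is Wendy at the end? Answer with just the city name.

Answer: Tokyo

Derivation:
Tracking Wendy's location:
Start: Wendy is in Hanoi.
After move 1: Hanoi -> Dublin. Wendy is in Dublin.
After move 2: Dublin -> Hanoi. Wendy is in Hanoi.
After move 3: Hanoi -> Dublin. Wendy is in Dublin.
After move 4: Dublin -> Hanoi. Wendy is in Hanoi.
After move 5: Hanoi -> Dublin. Wendy is in Dublin.
After move 6: Dublin -> Tokyo. Wendy is in Tokyo.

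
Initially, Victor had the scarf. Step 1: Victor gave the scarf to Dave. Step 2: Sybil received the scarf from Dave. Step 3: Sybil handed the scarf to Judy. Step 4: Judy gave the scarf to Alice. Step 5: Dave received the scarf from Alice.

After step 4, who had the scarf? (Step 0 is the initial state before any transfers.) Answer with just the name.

Answer: Alice

Derivation:
Tracking the scarf holder through step 4:
After step 0 (start): Victor
After step 1: Dave
After step 2: Sybil
After step 3: Judy
After step 4: Alice

At step 4, the holder is Alice.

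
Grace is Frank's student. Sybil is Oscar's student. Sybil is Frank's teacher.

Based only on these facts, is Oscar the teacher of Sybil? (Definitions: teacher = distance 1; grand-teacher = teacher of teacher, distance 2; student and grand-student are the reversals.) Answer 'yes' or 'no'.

Reconstructing the teacher chain from the given facts:
  Oscar -> Sybil -> Frank -> Grace
(each arrow means 'teacher of the next')
Positions in the chain (0 = top):
  position of Oscar: 0
  position of Sybil: 1
  position of Frank: 2
  position of Grace: 3

Oscar is at position 0, Sybil is at position 1; signed distance (j - i) = 1.
'teacher' requires j - i = 1. Actual distance is 1, so the relation HOLDS.

Answer: yes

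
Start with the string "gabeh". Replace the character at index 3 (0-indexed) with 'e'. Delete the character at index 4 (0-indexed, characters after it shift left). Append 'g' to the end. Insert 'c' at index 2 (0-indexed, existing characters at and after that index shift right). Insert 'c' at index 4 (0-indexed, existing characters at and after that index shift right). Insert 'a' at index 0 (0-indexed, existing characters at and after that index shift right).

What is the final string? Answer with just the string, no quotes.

Answer: agacbceg

Derivation:
Applying each edit step by step:
Start: "gabeh"
Op 1 (replace idx 3: 'e' -> 'e'): "gabeh" -> "gabeh"
Op 2 (delete idx 4 = 'h'): "gabeh" -> "gabe"
Op 3 (append 'g'): "gabe" -> "gabeg"
Op 4 (insert 'c' at idx 2): "gabeg" -> "gacbeg"
Op 5 (insert 'c' at idx 4): "gacbeg" -> "gacbceg"
Op 6 (insert 'a' at idx 0): "gacbceg" -> "agacbceg"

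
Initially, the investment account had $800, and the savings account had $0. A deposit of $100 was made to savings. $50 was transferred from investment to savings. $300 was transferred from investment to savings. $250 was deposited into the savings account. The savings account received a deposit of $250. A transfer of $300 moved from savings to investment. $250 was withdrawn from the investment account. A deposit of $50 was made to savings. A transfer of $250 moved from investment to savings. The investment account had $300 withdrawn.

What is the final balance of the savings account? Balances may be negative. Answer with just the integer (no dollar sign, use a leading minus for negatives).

Tracking account balances step by step:
Start: investment=800, savings=0
Event 1 (deposit 100 to savings): savings: 0 + 100 = 100. Balances: investment=800, savings=100
Event 2 (transfer 50 investment -> savings): investment: 800 - 50 = 750, savings: 100 + 50 = 150. Balances: investment=750, savings=150
Event 3 (transfer 300 investment -> savings): investment: 750 - 300 = 450, savings: 150 + 300 = 450. Balances: investment=450, savings=450
Event 4 (deposit 250 to savings): savings: 450 + 250 = 700. Balances: investment=450, savings=700
Event 5 (deposit 250 to savings): savings: 700 + 250 = 950. Balances: investment=450, savings=950
Event 6 (transfer 300 savings -> investment): savings: 950 - 300 = 650, investment: 450 + 300 = 750. Balances: investment=750, savings=650
Event 7 (withdraw 250 from investment): investment: 750 - 250 = 500. Balances: investment=500, savings=650
Event 8 (deposit 50 to savings): savings: 650 + 50 = 700. Balances: investment=500, savings=700
Event 9 (transfer 250 investment -> savings): investment: 500 - 250 = 250, savings: 700 + 250 = 950. Balances: investment=250, savings=950
Event 10 (withdraw 300 from investment): investment: 250 - 300 = -50. Balances: investment=-50, savings=950

Final balance of savings: 950

Answer: 950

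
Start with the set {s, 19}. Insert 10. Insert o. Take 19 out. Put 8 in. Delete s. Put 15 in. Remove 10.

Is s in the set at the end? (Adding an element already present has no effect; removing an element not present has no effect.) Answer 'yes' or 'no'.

Tracking the set through each operation:
Start: {19, s}
Event 1 (add 10): added. Set: {10, 19, s}
Event 2 (add o): added. Set: {10, 19, o, s}
Event 3 (remove 19): removed. Set: {10, o, s}
Event 4 (add 8): added. Set: {10, 8, o, s}
Event 5 (remove s): removed. Set: {10, 8, o}
Event 6 (add 15): added. Set: {10, 15, 8, o}
Event 7 (remove 10): removed. Set: {15, 8, o}

Final set: {15, 8, o} (size 3)
s is NOT in the final set.

Answer: no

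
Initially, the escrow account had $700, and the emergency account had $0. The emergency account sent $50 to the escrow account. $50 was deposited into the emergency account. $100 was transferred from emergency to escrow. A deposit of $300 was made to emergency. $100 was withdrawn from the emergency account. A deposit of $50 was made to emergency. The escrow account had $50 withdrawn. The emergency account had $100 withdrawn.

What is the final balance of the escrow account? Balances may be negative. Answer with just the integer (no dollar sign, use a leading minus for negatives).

Tracking account balances step by step:
Start: escrow=700, emergency=0
Event 1 (transfer 50 emergency -> escrow): emergency: 0 - 50 = -50, escrow: 700 + 50 = 750. Balances: escrow=750, emergency=-50
Event 2 (deposit 50 to emergency): emergency: -50 + 50 = 0. Balances: escrow=750, emergency=0
Event 3 (transfer 100 emergency -> escrow): emergency: 0 - 100 = -100, escrow: 750 + 100 = 850. Balances: escrow=850, emergency=-100
Event 4 (deposit 300 to emergency): emergency: -100 + 300 = 200. Balances: escrow=850, emergency=200
Event 5 (withdraw 100 from emergency): emergency: 200 - 100 = 100. Balances: escrow=850, emergency=100
Event 6 (deposit 50 to emergency): emergency: 100 + 50 = 150. Balances: escrow=850, emergency=150
Event 7 (withdraw 50 from escrow): escrow: 850 - 50 = 800. Balances: escrow=800, emergency=150
Event 8 (withdraw 100 from emergency): emergency: 150 - 100 = 50. Balances: escrow=800, emergency=50

Final balance of escrow: 800

Answer: 800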